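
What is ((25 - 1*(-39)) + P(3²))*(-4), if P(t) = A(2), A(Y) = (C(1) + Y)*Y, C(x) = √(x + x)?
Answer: -272 - 8*√2 ≈ -283.31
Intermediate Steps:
C(x) = √2*√x (C(x) = √(2*x) = √2*√x)
A(Y) = Y*(Y + √2) (A(Y) = (√2*√1 + Y)*Y = (√2*1 + Y)*Y = (√2 + Y)*Y = (Y + √2)*Y = Y*(Y + √2))
P(t) = 4 + 2*√2 (P(t) = 2*(2 + √2) = 4 + 2*√2)
((25 - 1*(-39)) + P(3²))*(-4) = ((25 - 1*(-39)) + (4 + 2*√2))*(-4) = ((25 + 39) + (4 + 2*√2))*(-4) = (64 + (4 + 2*√2))*(-4) = (68 + 2*√2)*(-4) = -272 - 8*√2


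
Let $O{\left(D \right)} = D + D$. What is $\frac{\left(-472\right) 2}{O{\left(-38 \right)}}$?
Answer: $\frac{236}{19} \approx 12.421$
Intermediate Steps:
$O{\left(D \right)} = 2 D$
$\frac{\left(-472\right) 2}{O{\left(-38 \right)}} = \frac{\left(-472\right) 2}{2 \left(-38\right)} = - \frac{944}{-76} = \left(-944\right) \left(- \frac{1}{76}\right) = \frac{236}{19}$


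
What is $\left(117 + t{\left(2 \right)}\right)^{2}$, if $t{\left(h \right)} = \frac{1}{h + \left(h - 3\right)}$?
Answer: $13924$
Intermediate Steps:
$t{\left(h \right)} = \frac{1}{-3 + 2 h}$ ($t{\left(h \right)} = \frac{1}{h + \left(-3 + h\right)} = \frac{1}{-3 + 2 h}$)
$\left(117 + t{\left(2 \right)}\right)^{2} = \left(117 + \frac{1}{-3 + 2 \cdot 2}\right)^{2} = \left(117 + \frac{1}{-3 + 4}\right)^{2} = \left(117 + 1^{-1}\right)^{2} = \left(117 + 1\right)^{2} = 118^{2} = 13924$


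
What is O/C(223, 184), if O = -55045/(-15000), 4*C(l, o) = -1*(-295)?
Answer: 11009/221250 ≈ 0.049758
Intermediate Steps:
C(l, o) = 295/4 (C(l, o) = (-1*(-295))/4 = (1/4)*295 = 295/4)
O = 11009/3000 (O = -55045*(-1/15000) = 11009/3000 ≈ 3.6697)
O/C(223, 184) = 11009/(3000*(295/4)) = (11009/3000)*(4/295) = 11009/221250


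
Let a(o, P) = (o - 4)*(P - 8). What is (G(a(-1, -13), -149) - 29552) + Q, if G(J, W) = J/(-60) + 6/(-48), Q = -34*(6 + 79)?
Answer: -259551/8 ≈ -32444.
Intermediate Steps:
a(o, P) = (-8 + P)*(-4 + o) (a(o, P) = (-4 + o)*(-8 + P) = (-8 + P)*(-4 + o))
Q = -2890 (Q = -34*85 = -2890)
G(J, W) = -⅛ - J/60 (G(J, W) = J*(-1/60) + 6*(-1/48) = -J/60 - ⅛ = -⅛ - J/60)
(G(a(-1, -13), -149) - 29552) + Q = ((-⅛ - (32 - 8*(-1) - 4*(-13) - 13*(-1))/60) - 29552) - 2890 = ((-⅛ - (32 + 8 + 52 + 13)/60) - 29552) - 2890 = ((-⅛ - 1/60*105) - 29552) - 2890 = ((-⅛ - 7/4) - 29552) - 2890 = (-15/8 - 29552) - 2890 = -236431/8 - 2890 = -259551/8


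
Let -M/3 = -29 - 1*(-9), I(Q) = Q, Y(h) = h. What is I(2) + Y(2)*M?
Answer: 122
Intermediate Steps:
M = 60 (M = -3*(-29 - 1*(-9)) = -3*(-29 + 9) = -3*(-20) = 60)
I(2) + Y(2)*M = 2 + 2*60 = 2 + 120 = 122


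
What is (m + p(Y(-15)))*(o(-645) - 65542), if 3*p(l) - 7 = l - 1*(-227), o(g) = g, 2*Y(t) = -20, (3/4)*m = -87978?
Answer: 23277173656/3 ≈ 7.7591e+9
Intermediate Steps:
m = -117304 (m = (4/3)*(-87978) = -117304)
Y(t) = -10 (Y(t) = (½)*(-20) = -10)
p(l) = 78 + l/3 (p(l) = 7/3 + (l - 1*(-227))/3 = 7/3 + (l + 227)/3 = 7/3 + (227 + l)/3 = 7/3 + (227/3 + l/3) = 78 + l/3)
(m + p(Y(-15)))*(o(-645) - 65542) = (-117304 + (78 + (⅓)*(-10)))*(-645 - 65542) = (-117304 + (78 - 10/3))*(-66187) = (-117304 + 224/3)*(-66187) = -351688/3*(-66187) = 23277173656/3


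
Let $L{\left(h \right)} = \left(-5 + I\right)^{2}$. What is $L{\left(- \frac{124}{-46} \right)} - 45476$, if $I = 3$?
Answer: $-45472$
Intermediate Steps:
$L{\left(h \right)} = 4$ ($L{\left(h \right)} = \left(-5 + 3\right)^{2} = \left(-2\right)^{2} = 4$)
$L{\left(- \frac{124}{-46} \right)} - 45476 = 4 - 45476 = -45472$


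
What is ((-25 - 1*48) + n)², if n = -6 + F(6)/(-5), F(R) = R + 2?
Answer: 162409/25 ≈ 6496.4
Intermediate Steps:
F(R) = 2 + R
n = -38/5 (n = -6 + (2 + 6)/(-5) = -6 + 8*(-⅕) = -6 - 8/5 = -38/5 ≈ -7.6000)
((-25 - 1*48) + n)² = ((-25 - 1*48) - 38/5)² = ((-25 - 48) - 38/5)² = (-73 - 38/5)² = (-403/5)² = 162409/25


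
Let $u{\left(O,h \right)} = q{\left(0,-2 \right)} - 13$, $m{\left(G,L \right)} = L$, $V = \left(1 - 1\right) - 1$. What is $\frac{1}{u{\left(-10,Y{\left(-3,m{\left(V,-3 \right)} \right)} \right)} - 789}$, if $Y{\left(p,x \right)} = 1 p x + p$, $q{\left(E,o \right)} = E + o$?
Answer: $- \frac{1}{804} \approx -0.0012438$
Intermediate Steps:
$V = -1$ ($V = 0 - 1 = -1$)
$Y{\left(p,x \right)} = p + p x$ ($Y{\left(p,x \right)} = p x + p = p + p x$)
$u{\left(O,h \right)} = -15$ ($u{\left(O,h \right)} = \left(0 - 2\right) - 13 = -2 - 13 = -15$)
$\frac{1}{u{\left(-10,Y{\left(-3,m{\left(V,-3 \right)} \right)} \right)} - 789} = \frac{1}{-15 - 789} = \frac{1}{-804} = - \frac{1}{804}$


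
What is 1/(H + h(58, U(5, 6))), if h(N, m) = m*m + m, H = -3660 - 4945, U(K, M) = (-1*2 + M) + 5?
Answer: -1/8515 ≈ -0.00011744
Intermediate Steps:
U(K, M) = 3 + M (U(K, M) = (-2 + M) + 5 = 3 + M)
H = -8605
h(N, m) = m + m² (h(N, m) = m² + m = m + m²)
1/(H + h(58, U(5, 6))) = 1/(-8605 + (3 + 6)*(1 + (3 + 6))) = 1/(-8605 + 9*(1 + 9)) = 1/(-8605 + 9*10) = 1/(-8605 + 90) = 1/(-8515) = -1/8515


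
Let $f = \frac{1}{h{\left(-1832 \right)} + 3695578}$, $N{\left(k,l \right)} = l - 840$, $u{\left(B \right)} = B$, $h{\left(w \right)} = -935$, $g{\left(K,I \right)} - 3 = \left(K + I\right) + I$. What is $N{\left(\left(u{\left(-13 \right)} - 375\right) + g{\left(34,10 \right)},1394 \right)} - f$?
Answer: $\frac{2046832221}{3694643} \approx 554.0$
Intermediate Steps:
$g{\left(K,I \right)} = 3 + K + 2 I$ ($g{\left(K,I \right)} = 3 + \left(\left(K + I\right) + I\right) = 3 + \left(\left(I + K\right) + I\right) = 3 + \left(K + 2 I\right) = 3 + K + 2 I$)
$N{\left(k,l \right)} = -840 + l$
$f = \frac{1}{3694643}$ ($f = \frac{1}{-935 + 3695578} = \frac{1}{3694643} \approx 2.7066 \cdot 10^{-7}$)
$N{\left(\left(u{\left(-13 \right)} - 375\right) + g{\left(34,10 \right)},1394 \right)} - f = \left(-840 + 1394\right) - \frac{1}{3694643} = 554 - \frac{1}{3694643} = \frac{2046832221}{3694643}$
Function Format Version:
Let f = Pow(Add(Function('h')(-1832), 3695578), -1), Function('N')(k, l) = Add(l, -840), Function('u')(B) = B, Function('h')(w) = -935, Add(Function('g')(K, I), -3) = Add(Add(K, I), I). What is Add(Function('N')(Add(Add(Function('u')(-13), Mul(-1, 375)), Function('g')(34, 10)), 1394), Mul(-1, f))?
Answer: Rational(2046832221, 3694643) ≈ 554.00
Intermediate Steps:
Function('g')(K, I) = Add(3, K, Mul(2, I)) (Function('g')(K, I) = Add(3, Add(Add(K, I), I)) = Add(3, Add(Add(I, K), I)) = Add(3, Add(K, Mul(2, I))) = Add(3, K, Mul(2, I)))
Function('N')(k, l) = Add(-840, l)
f = Rational(1, 3694643) (f = Pow(Add(-935, 3695578), -1) = Pow(3694643, -1) = Rational(1, 3694643) ≈ 2.7066e-7)
Add(Function('N')(Add(Add(Function('u')(-13), Mul(-1, 375)), Function('g')(34, 10)), 1394), Mul(-1, f)) = Add(Add(-840, 1394), Mul(-1, Rational(1, 3694643))) = Add(554, Rational(-1, 3694643)) = Rational(2046832221, 3694643)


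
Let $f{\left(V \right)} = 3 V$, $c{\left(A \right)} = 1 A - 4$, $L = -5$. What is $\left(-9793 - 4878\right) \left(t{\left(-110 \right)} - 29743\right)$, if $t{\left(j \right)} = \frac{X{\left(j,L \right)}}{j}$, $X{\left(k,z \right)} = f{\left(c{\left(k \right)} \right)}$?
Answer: $\frac{23997266674}{55} \approx 4.3631 \cdot 10^{8}$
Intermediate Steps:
$c{\left(A \right)} = -4 + A$ ($c{\left(A \right)} = A - 4 = -4 + A$)
$X{\left(k,z \right)} = -12 + 3 k$ ($X{\left(k,z \right)} = 3 \left(-4 + k\right) = -12 + 3 k$)
$t{\left(j \right)} = \frac{-12 + 3 j}{j}$
$\left(-9793 - 4878\right) \left(t{\left(-110 \right)} - 29743\right) = \left(-9793 - 4878\right) \left(\left(3 - \frac{12}{-110}\right) - 29743\right) = - 14671 \left(\left(3 - - \frac{6}{55}\right) - 29743\right) = - 14671 \left(\left(3 + \frac{6}{55}\right) - 29743\right) = - 14671 \left(\frac{171}{55} - 29743\right) = \left(-14671\right) \left(- \frac{1635694}{55}\right) = \frac{23997266674}{55}$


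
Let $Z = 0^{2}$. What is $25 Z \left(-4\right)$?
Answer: $0$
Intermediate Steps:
$Z = 0$
$25 Z \left(-4\right) = 25 \cdot 0 \left(-4\right) = 0 \left(-4\right) = 0$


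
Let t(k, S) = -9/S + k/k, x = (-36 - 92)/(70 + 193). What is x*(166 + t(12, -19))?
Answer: -407296/4997 ≈ -81.508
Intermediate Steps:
x = -128/263 ≈ -0.48669
t(k, S) = 1 - 9/S (t(k, S) = -9/S + 1 = 1 - 9/S)
x*(166 + t(12, -19)) = -128*(166 + (-9 - 19)/(-19))/263 = -128*(166 - 1/19*(-28))/263 = -128*(166 + 28/19)/263 = -128/263*3182/19 = -407296/4997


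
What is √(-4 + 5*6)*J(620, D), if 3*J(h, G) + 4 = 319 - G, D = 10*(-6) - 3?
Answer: 126*√26 ≈ 642.48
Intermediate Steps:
D = -63 (D = -60 - 3 = -63)
J(h, G) = 105 - G/3 (J(h, G) = -4/3 + (319 - G)/3 = -4/3 + (319/3 - G/3) = 105 - G/3)
√(-4 + 5*6)*J(620, D) = √(-4 + 5*6)*(105 - ⅓*(-63)) = √(-4 + 30)*(105 + 21) = √26*126 = 126*√26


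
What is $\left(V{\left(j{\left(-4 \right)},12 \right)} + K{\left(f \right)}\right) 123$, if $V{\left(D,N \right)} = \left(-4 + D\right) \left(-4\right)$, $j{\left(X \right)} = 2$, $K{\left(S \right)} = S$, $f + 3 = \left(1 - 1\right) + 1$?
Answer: $738$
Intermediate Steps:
$f = -2$ ($f = -3 + \left(\left(1 - 1\right) + 1\right) = -3 + \left(0 + 1\right) = -3 + 1 = -2$)
$V{\left(D,N \right)} = 16 - 4 D$
$\left(V{\left(j{\left(-4 \right)},12 \right)} + K{\left(f \right)}\right) 123 = \left(\left(16 - 8\right) - 2\right) 123 = \left(8 - 2\right) 123 = 6 \cdot 123 = 738$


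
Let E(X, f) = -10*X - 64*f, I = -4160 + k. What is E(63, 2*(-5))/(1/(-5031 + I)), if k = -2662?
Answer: -118530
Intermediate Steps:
I = -6822 (I = -4160 - 2662 = -6822)
E(X, f) = -64*f - 10*X
E(63, 2*(-5))/(1/(-5031 + I)) = (-128*(-5) - 10*63)/(1/(-5031 - 6822)) = (-64*(-10) - 630)/(1/(-11853)) = (640 - 630)/(-1/11853) = 10*(-11853) = -118530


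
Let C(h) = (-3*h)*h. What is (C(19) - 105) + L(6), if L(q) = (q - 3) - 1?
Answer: -1186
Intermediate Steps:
C(h) = -3*h**2
L(q) = -4 + q (L(q) = (-3 + q) - 1 = -4 + q)
(C(19) - 105) + L(6) = (-3*19**2 - 105) + (-4 + 6) = (-3*361 - 105) + 2 = (-1083 - 105) + 2 = -1188 + 2 = -1186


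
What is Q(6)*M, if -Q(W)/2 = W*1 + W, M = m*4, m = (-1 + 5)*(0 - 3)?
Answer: 1152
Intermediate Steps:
m = -12 (m = 4*(-3) = -12)
M = -48 (M = -12*4 = -48)
Q(W) = -4*W (Q(W) = -2*(W*1 + W) = -2*(W + W) = -4*W)
Q(6)*M = -4*6*(-48) = -24*(-48) = 1152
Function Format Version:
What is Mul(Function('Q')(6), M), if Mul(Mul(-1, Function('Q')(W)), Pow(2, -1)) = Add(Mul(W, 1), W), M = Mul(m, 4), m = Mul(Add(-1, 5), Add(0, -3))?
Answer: 1152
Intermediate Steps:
m = -12 (m = Mul(4, -3) = -12)
M = -48 (M = Mul(-12, 4) = -48)
Function('Q')(W) = Mul(-4, W) (Function('Q')(W) = Mul(-2, Add(Mul(W, 1), W)) = Mul(-2, Add(W, W)) = Mul(-2, Mul(2, W)) = Mul(-4, W))
Mul(Function('Q')(6), M) = Mul(Mul(-4, 6), -48) = Mul(-24, -48) = 1152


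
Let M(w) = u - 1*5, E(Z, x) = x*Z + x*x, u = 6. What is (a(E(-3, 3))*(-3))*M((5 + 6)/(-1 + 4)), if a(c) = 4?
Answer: -12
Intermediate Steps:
E(Z, x) = x² + Z*x (E(Z, x) = Z*x + x² = x² + Z*x)
M(w) = 1 (M(w) = 6 - 1*5 = 6 - 5 = 1)
(a(E(-3, 3))*(-3))*M((5 + 6)/(-1 + 4)) = (4*(-3))*1 = -12*1 = -12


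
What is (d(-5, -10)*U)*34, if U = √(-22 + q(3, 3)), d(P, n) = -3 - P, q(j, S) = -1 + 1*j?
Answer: 136*I*√5 ≈ 304.11*I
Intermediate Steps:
q(j, S) = -1 + j
U = 2*I*√5 (U = √(-22 + (-1 + 3)) = √(-22 + 2) = √(-20) = 2*I*√5 ≈ 4.4721*I)
(d(-5, -10)*U)*34 = ((-3 - 1*(-5))*(2*I*√5))*34 = ((-3 + 5)*(2*I*√5))*34 = (2*(2*I*√5))*34 = (4*I*√5)*34 = 136*I*√5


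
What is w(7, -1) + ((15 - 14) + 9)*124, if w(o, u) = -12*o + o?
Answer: 1163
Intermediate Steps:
w(o, u) = -11*o
w(7, -1) + ((15 - 14) + 9)*124 = -11*7 + ((15 - 14) + 9)*124 = -77 + (1 + 9)*124 = -77 + 10*124 = -77 + 1240 = 1163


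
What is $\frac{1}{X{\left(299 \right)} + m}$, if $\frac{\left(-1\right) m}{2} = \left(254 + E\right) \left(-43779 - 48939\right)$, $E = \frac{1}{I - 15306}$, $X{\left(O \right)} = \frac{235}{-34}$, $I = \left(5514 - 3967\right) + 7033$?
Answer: $\frac{38114}{1795196442577} \approx 2.1231 \cdot 10^{-8}$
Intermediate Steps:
$I = 8580$ ($I = 1547 + 7033 = 8580$)
$X{\left(O \right)} = - \frac{235}{34}$ ($X{\left(O \right)} = 235 \left(- \frac{1}{34}\right) = - \frac{235}{34}$)
$E = - \frac{1}{6726}$ ($E = \frac{1}{8580 - 15306} = \frac{1}{-6726} = - \frac{1}{6726} \approx -0.00014868$)
$m = \frac{52799903118}{1121}$ ($m = - 2 \left(254 - \frac{1}{6726}\right) \left(-43779 - 48939\right) = - 2 \cdot \frac{1708403}{6726} \left(-92718\right) = \left(-2\right) \left(- \frac{26399951559}{1121}\right) = \frac{52799903118}{1121} \approx 4.7101 \cdot 10^{7}$)
$\frac{1}{X{\left(299 \right)} + m} = \frac{1}{- \frac{235}{34} + \frac{52799903118}{1121}} = \frac{1}{\frac{1795196442577}{38114}} = \frac{38114}{1795196442577}$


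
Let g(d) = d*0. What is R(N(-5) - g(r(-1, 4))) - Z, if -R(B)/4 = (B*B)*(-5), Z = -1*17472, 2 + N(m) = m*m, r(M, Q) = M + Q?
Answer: 28052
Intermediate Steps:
N(m) = -2 + m² (N(m) = -2 + m*m = -2 + m²)
g(d) = 0
Z = -17472
R(B) = 20*B² (R(B) = -4*B*B*(-5) = -4*B²*(-5) = -(-20)*B² = 20*B²)
R(N(-5) - g(r(-1, 4))) - Z = 20*((-2 + (-5)²) - 1*0)² - 1*(-17472) = 20*((-2 + 25) + 0)² + 17472 = 20*(23 + 0)² + 17472 = 20*23² + 17472 = 20*529 + 17472 = 10580 + 17472 = 28052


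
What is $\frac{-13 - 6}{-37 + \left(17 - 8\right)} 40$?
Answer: $\frac{190}{7} \approx 27.143$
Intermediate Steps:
$\frac{-13 - 6}{-37 + \left(17 - 8\right)} 40 = - \frac{19}{-37 + \left(17 - 8\right)} 40 = - \frac{19}{-37 + 9} \cdot 40 = - \frac{19}{-28} \cdot 40 = \left(-19\right) \left(- \frac{1}{28}\right) 40 = \frac{19}{28} \cdot 40 = \frac{190}{7}$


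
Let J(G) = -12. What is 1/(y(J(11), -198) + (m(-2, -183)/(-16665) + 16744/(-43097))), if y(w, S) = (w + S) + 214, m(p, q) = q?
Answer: 239403835/867231337 ≈ 0.27606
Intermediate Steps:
y(w, S) = 214 + S + w (y(w, S) = (S + w) + 214 = 214 + S + w)
1/(y(J(11), -198) + (m(-2, -183)/(-16665) + 16744/(-43097))) = 1/((214 - 198 - 12) + (-183/(-16665) + 16744/(-43097))) = 1/(4 + (-183*(-1/16665) + 16744*(-1/43097))) = 1/(4 + (61/5555 - 16744/43097)) = 1/(4 - 90384003/239403835) = 1/(867231337/239403835) = 239403835/867231337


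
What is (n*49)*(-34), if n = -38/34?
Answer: 1862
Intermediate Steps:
n = -19/17 (n = -38*1/34 = -19/17 ≈ -1.1176)
(n*49)*(-34) = -19/17*49*(-34) = -931/17*(-34) = 1862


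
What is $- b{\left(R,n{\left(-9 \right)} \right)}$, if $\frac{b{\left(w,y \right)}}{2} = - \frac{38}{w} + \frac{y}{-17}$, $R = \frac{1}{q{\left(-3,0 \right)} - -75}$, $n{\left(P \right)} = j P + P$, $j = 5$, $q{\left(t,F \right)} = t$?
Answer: $\frac{92916}{17} \approx 5465.6$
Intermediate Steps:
$n{\left(P \right)} = 6 P$ ($n{\left(P \right)} = 5 P + P = 6 P$)
$R = \frac{1}{72}$ ($R = \frac{1}{-3 - -75} = \frac{1}{-3 + 75} = \frac{1}{72} \approx 0.013889$)
$b{\left(w,y \right)} = - \frac{76}{w} - \frac{2 y}{17}$ ($b{\left(w,y \right)} = 2 \left(- \frac{38}{w} + \frac{y}{-17}\right) = 2 \left(- \frac{38}{w} + y \left(- \frac{1}{17}\right)\right) = 2 \left(- \frac{38}{w} - \frac{y}{17}\right) = - \frac{76}{w} - \frac{2 y}{17}$)
$- b{\left(R,n{\left(-9 \right)} \right)} = - (- 76 \frac{1}{\frac{1}{72}} - \frac{2 \cdot 6 \left(-9\right)}{17}) = - (\left(-76\right) 72 - - \frac{108}{17}) = - (-5472 + \frac{108}{17}) = \left(-1\right) \left(- \frac{92916}{17}\right) = \frac{92916}{17}$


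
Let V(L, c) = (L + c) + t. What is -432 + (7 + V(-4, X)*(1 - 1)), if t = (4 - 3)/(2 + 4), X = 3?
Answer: -425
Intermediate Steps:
t = ⅙ (t = 1/6 = 1*(⅙) = ⅙ ≈ 0.16667)
V(L, c) = ⅙ + L + c (V(L, c) = (L + c) + ⅙ = ⅙ + L + c)
-432 + (7 + V(-4, X)*(1 - 1)) = -432 + (7 + (⅙ - 4 + 3)*(1 - 1)) = -432 + (7 - ⅚*0) = -432 + (7 + 0) = -432 + 7 = -425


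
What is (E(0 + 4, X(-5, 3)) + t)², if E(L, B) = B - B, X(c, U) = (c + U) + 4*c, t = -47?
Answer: 2209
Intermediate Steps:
X(c, U) = U + 5*c (X(c, U) = (U + c) + 4*c = U + 5*c)
E(L, B) = 0
(E(0 + 4, X(-5, 3)) + t)² = (0 - 47)² = (-47)² = 2209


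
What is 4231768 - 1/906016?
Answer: 3834049516287/906016 ≈ 4.2318e+6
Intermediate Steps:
4231768 - 1/906016 = 3834049516287/906016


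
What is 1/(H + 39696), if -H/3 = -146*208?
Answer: 1/130800 ≈ 7.6453e-6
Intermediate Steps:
H = 91104 (H = -(-438)*208 = -3*(-30368) = 91104)
1/(H + 39696) = 1/(91104 + 39696) = 1/130800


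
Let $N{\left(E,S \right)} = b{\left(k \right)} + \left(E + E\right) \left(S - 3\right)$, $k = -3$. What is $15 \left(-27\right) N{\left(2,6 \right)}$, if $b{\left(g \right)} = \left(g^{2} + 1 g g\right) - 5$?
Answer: $-10125$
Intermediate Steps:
$b{\left(g \right)} = -5 + 2 g^{2}$ ($b{\left(g \right)} = \left(g^{2} + g g\right) - 5 = \left(g^{2} + g^{2}\right) - 5 = 2 g^{2} - 5 = -5 + 2 g^{2}$)
$N{\left(E,S \right)} = 13 + 2 E \left(-3 + S\right)$ ($N{\left(E,S \right)} = \left(-5 + 2 \left(-3\right)^{2}\right) + \left(E + E\right) \left(S - 3\right) = \left(-5 + 2 \cdot 9\right) + 2 E \left(-3 + S\right) = \left(-5 + 18\right) + 2 E \left(-3 + S\right) = 13 + 2 E \left(-3 + S\right)$)
$15 \left(-27\right) N{\left(2,6 \right)} = 15 \left(-27\right) \left(13 - 12 + 2 \cdot 2 \cdot 6\right) = - 405 \left(13 - 12 + 24\right) = \left(-405\right) 25 = -10125$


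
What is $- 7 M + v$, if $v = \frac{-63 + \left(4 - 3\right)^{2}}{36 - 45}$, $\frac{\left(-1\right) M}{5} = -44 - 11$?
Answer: $- \frac{17263}{9} \approx -1918.1$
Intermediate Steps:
$M = 275$ ($M = - 5 \left(-44 - 11\right) = \left(-5\right) \left(-55\right) = 275$)
$v = \frac{62}{9}$ ($v = \frac{-63 + 1^{2}}{-9} = \left(-63 + 1\right) \left(- \frac{1}{9}\right) = \left(-62\right) \left(- \frac{1}{9}\right) = \frac{62}{9} \approx 6.8889$)
$- 7 M + v = \left(-7\right) 275 + \frac{62}{9} = -1925 + \frac{62}{9} = - \frac{17263}{9}$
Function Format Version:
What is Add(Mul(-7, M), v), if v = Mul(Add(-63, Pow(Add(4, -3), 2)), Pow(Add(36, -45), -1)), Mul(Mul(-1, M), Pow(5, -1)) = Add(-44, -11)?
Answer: Rational(-17263, 9) ≈ -1918.1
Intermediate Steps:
M = 275 (M = Mul(-5, Add(-44, -11)) = Mul(-5, -55) = 275)
v = Rational(62, 9) (v = Mul(Add(-63, Pow(1, 2)), Pow(-9, -1)) = Mul(Add(-63, 1), Rational(-1, 9)) = Mul(-62, Rational(-1, 9)) = Rational(62, 9) ≈ 6.8889)
Add(Mul(-7, M), v) = Add(Mul(-7, 275), Rational(62, 9)) = Add(-1925, Rational(62, 9)) = Rational(-17263, 9)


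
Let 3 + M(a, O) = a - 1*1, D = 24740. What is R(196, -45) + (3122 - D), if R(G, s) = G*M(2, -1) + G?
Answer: -21814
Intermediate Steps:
M(a, O) = -4 + a (M(a, O) = -3 + (a - 1*1) = -3 + (a - 1) = -3 + (-1 + a) = -4 + a)
R(G, s) = -G (R(G, s) = G*(-4 + 2) + G = G*(-2) + G = -2*G + G = -G)
R(196, -45) + (3122 - D) = -1*196 + (3122 - 1*24740) = -196 + (3122 - 24740) = -196 - 21618 = -21814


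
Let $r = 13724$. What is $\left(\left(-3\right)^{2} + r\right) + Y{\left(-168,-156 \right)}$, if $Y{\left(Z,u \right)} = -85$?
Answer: $13648$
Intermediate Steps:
$\left(\left(-3\right)^{2} + r\right) + Y{\left(-168,-156 \right)} = \left(\left(-3\right)^{2} + 13724\right) - 85 = \left(9 + 13724\right) - 85 = 13733 - 85 = 13648$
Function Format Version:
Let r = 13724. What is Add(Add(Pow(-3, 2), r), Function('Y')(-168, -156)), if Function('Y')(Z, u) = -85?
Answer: 13648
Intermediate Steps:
Add(Add(Pow(-3, 2), r), Function('Y')(-168, -156)) = Add(Add(Pow(-3, 2), 13724), -85) = Add(Add(9, 13724), -85) = Add(13733, -85) = 13648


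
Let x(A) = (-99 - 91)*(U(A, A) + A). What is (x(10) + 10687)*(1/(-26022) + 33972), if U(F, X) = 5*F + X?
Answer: -769980882593/8674 ≈ -8.8769e+7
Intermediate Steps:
U(F, X) = X + 5*F
x(A) = -1330*A (x(A) = (-99 - 91)*((A + 5*A) + A) = -190*(6*A + A) = -1330*A)
(x(10) + 10687)*(1/(-26022) + 33972) = (-1330*10 + 10687)*(1/(-26022) + 33972) = (-13300 + 10687)*(-1/26022 + 33972) = -2613*884019383/26022 = -769980882593/8674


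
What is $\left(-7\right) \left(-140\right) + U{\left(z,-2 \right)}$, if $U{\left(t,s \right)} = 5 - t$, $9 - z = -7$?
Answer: $969$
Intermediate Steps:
$z = 16$ ($z = 9 - -7 = 9 + 7 = 16$)
$\left(-7\right) \left(-140\right) + U{\left(z,-2 \right)} = \left(-7\right) \left(-140\right) + \left(5 - 16\right) = 980 + \left(5 - 16\right) = 980 - 11 = 969$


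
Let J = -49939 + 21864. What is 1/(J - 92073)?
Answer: -1/120148 ≈ -8.3231e-6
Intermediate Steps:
J = -28075
1/(J - 92073) = 1/(-28075 - 92073) = 1/(-120148) = -1/120148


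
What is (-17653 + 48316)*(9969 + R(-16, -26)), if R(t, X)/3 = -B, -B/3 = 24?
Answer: 312302655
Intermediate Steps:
B = -72 (B = -3*24 = -72)
R(t, X) = 216 (R(t, X) = 3*(-1*(-72)) = 3*72 = 216)
(-17653 + 48316)*(9969 + R(-16, -26)) = (-17653 + 48316)*(9969 + 216) = 30663*10185 = 312302655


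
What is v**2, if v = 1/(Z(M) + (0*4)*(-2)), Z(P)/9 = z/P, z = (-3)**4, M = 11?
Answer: 121/531441 ≈ 0.00022768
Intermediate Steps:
z = 81
Z(P) = 729/P (Z(P) = 9*(81/P) = 729/P)
v = 11/729 (v = 1/(729/11 + (0*4)*(-2)) = 1/(729*(1/11) + 0*(-2)) = 1/(729/11 + 0) = 1/(729/11) = 11/729 ≈ 0.015089)
v**2 = (11/729)**2 = 121/531441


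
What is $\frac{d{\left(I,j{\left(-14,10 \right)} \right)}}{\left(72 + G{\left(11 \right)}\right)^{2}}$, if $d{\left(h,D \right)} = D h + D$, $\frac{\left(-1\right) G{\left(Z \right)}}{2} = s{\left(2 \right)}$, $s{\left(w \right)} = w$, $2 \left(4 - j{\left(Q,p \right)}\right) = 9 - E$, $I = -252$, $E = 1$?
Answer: $0$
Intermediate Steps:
$j{\left(Q,p \right)} = 0$ ($j{\left(Q,p \right)} = 4 - \frac{9 - 1}{2} = 4 - 4 = 0$)
$G{\left(Z \right)} = -4$ ($G{\left(Z \right)} = \left(-2\right) 2 = -4$)
$d{\left(h,D \right)} = D + D h$
$\frac{d{\left(I,j{\left(-14,10 \right)} \right)}}{\left(72 + G{\left(11 \right)}\right)^{2}} = \frac{0 \left(1 - 252\right)}{\left(72 - 4\right)^{2}} = \frac{0 \left(-251\right)}{68^{2}} = \frac{0}{4624} = 0 \cdot \frac{1}{4624} = 0$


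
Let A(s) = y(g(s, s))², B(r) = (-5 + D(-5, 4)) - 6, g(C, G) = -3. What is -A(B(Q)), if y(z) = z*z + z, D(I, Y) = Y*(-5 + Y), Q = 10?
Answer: -36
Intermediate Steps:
B(r) = -15 (B(r) = (-5 + 4*(-5 + 4)) - 6 = (-5 + 4*(-1)) - 6 = (-5 - 4) - 6 = -9 - 6 = -15)
y(z) = z + z² (y(z) = z² + z = z + z²)
A(s) = 36 (A(s) = (-3*(1 - 3))² = (-3*(-2))² = 6² = 36)
-A(B(Q)) = -1*36 = -36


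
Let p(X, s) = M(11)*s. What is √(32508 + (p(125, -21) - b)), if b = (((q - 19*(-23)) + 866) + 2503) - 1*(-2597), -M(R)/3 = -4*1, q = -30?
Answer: √25883 ≈ 160.88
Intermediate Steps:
M(R) = 12 (M(R) = -(-12) = -3*(-4) = 12)
p(X, s) = 12*s
b = 6373 (b = (((-30 - 19*(-23)) + 866) + 2503) - 1*(-2597) = (((-30 + 437) + 866) + 2503) + 2597 = ((407 + 866) + 2503) + 2597 = (1273 + 2503) + 2597 = 3776 + 2597 = 6373)
√(32508 + (p(125, -21) - b)) = √(32508 + (12*(-21) - 1*6373)) = √(32508 + (-252 - 6373)) = √(32508 - 6625) = √25883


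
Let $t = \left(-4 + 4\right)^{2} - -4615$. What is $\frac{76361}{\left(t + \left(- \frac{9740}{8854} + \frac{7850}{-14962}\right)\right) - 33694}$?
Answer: $- \frac{2528953149707}{963103384018} \approx -2.6258$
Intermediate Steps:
$t = 4615$ ($t = 0^{2} + 4615 = 0 + 4615 = 4615$)
$\frac{76361}{\left(t + \left(- \frac{9740}{8854} + \frac{7850}{-14962}\right)\right) - 33694} = \frac{76361}{\left(4615 + \left(- \frac{9740}{8854} + \frac{7850}{-14962}\right)\right) - 33694} = \frac{76361}{\left(4615 + \left(\left(-9740\right) \frac{1}{8854} + 7850 \left(- \frac{1}{14962}\right)\right)\right) - 33694} = \frac{76361}{\left(4615 - \frac{53808445}{33118387}\right) - 33694} = \frac{76361}{\frac{152787547560}{33118387} - 33694} = \frac{76361}{- \frac{963103384018}{33118387}} = 76361 \left(- \frac{33118387}{963103384018}\right) = - \frac{2528953149707}{963103384018}$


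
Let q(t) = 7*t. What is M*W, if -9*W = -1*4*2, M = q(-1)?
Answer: -56/9 ≈ -6.2222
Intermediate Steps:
M = -7 (M = 7*(-1) = -7)
W = 8/9 (W = -(-1*4)*2/9 = -(-4)*2/9 = -⅑*(-8) = 8/9 ≈ 0.88889)
M*W = -7*8/9 = -56/9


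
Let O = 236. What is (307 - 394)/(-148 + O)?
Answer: -87/88 ≈ -0.98864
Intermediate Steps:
(307 - 394)/(-148 + O) = (307 - 394)/(-148 + 236) = -87/88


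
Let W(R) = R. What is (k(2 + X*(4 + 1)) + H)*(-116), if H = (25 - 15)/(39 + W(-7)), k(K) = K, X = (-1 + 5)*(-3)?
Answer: 26767/4 ≈ 6691.8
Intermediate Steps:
X = -12 (X = 4*(-3) = -12)
H = 5/16 (H = (25 - 15)/(39 - 7) = 10/32 = 10*(1/32) = 5/16 ≈ 0.31250)
(k(2 + X*(4 + 1)) + H)*(-116) = ((2 - 12*(4 + 1)) + 5/16)*(-116) = ((2 - 12*5) + 5/16)*(-116) = ((2 - 60) + 5/16)*(-116) = (-58 + 5/16)*(-116) = -923/16*(-116) = 26767/4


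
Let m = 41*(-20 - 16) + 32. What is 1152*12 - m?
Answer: 15268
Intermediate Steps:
m = -1444 (m = 41*(-36) + 32 = -1476 + 32 = -1444)
1152*12 - m = 1152*12 - 1*(-1444) = 13824 + 1444 = 15268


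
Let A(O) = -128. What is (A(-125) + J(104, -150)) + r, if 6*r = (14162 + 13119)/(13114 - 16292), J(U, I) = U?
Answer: -484913/19068 ≈ -25.431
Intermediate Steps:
r = -27281/19068 (r = ((14162 + 13119)/(13114 - 16292))/6 = (27281/(-3178))/6 = (27281*(-1/3178))/6 = (1/6)*(-27281/3178) = -27281/19068 ≈ -1.4307)
(A(-125) + J(104, -150)) + r = (-128 + 104) - 27281/19068 = -24 - 27281/19068 = -484913/19068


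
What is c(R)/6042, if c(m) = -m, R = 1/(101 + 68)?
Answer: -1/1021098 ≈ -9.7934e-7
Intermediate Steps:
R = 1/169 ≈ 0.0059172
c(R)/6042 = -1*1/169/6042 = -1/169*1/6042 = -1/1021098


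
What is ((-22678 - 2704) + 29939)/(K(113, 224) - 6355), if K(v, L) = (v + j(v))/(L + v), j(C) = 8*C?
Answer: -1535709/2140618 ≈ -0.71741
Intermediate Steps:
K(v, L) = 9*v/(L + v) (K(v, L) = (v + 8*v)/(L + v) = (9*v)/(L + v) = 9*v/(L + v))
((-22678 - 2704) + 29939)/(K(113, 224) - 6355) = ((-22678 - 2704) + 29939)/(9*113/(224 + 113) - 6355) = (-25382 + 29939)/(9*113/337 - 6355) = 4557/(9*113*(1/337) - 6355) = 4557/(1017/337 - 6355) = 4557/(-2140618/337) = 4557*(-337/2140618) = -1535709/2140618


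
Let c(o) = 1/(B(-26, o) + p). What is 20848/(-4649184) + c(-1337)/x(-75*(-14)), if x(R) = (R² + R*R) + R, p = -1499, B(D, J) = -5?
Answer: -720537158029/160682540356800 ≈ -0.0044842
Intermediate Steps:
x(R) = R + 2*R² (x(R) = (R² + R²) + R = 2*R² + R = R + 2*R²)
c(o) = -1/1504 (c(o) = 1/(-5 - 1499) = 1/(-1504) = -1/1504)
20848/(-4649184) + c(-1337)/x(-75*(-14)) = 20848/(-4649184) - 1/(1050*(1 + 2*(-75*(-14))))/1504 = 20848*(-1/4649184) - 1/(1050*(1 + 2*1050))/1504 = -1303/290574 - 1/(1050*(1 + 2100))/1504 = -1303/290574 - 1/(1504*(1050*2101)) = -1303/290574 - 1/1504/2206050 = -1303/290574 - 1/1504*1/2206050 = -1303/290574 - 1/3317899200 = -720537158029/160682540356800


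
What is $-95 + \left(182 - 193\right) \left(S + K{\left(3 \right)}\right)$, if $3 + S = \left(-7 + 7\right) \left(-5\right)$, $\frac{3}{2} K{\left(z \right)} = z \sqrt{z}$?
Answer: $-62 - 22 \sqrt{3} \approx -100.11$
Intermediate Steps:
$K{\left(z \right)} = \frac{2 z^{\frac{3}{2}}}{3}$ ($K{\left(z \right)} = \frac{2 z \sqrt{z}}{3} = \frac{2 z^{\frac{3}{2}}}{3}$)
$S = -3$ ($S = -3 + \left(-7 + 7\right) \left(-5\right) = -3 + 0 \left(-5\right) = -3 + 0 = -3$)
$-95 + \left(182 - 193\right) \left(S + K{\left(3 \right)}\right) = -95 + \left(182 - 193\right) \left(-3 + \frac{2 \cdot 3^{\frac{3}{2}}}{3}\right) = -95 - 11 \left(-3 + \frac{2 \cdot 3 \sqrt{3}}{3}\right) = -95 - 11 \left(-3 + 2 \sqrt{3}\right) = -95 + \left(33 - 22 \sqrt{3}\right) = -62 - 22 \sqrt{3}$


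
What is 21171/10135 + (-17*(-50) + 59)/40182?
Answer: 286635279/135748190 ≈ 2.1115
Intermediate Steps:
21171/10135 + (-17*(-50) + 59)/40182 = 21171*(1/10135) + (850 + 59)*(1/40182) = 21171/10135 + 909*(1/40182) = 21171/10135 + 303/13394 = 286635279/135748190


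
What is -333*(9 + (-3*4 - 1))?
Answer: 1332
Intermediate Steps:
-333*(9 + (-3*4 - 1)) = -333*(9 + (-12 - 1)) = -333*(9 - 13) = -333*(-4) = -37*(-36) = 1332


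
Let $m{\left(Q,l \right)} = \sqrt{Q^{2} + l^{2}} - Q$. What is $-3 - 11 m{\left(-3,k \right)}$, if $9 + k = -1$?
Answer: $-36 - 11 \sqrt{109} \approx -150.84$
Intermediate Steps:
$k = -10$ ($k = -9 - 1 = -10$)
$-3 - 11 m{\left(-3,k \right)} = -3 - 11 \left(\sqrt{\left(-3\right)^{2} + \left(-10\right)^{2}} - -3\right) = -3 - 11 \left(\sqrt{9 + 100} + 3\right) = -3 - 11 \left(\sqrt{109} + 3\right) = -3 - 11 \left(3 + \sqrt{109}\right) = -3 - \left(33 + 11 \sqrt{109}\right) = -36 - 11 \sqrt{109}$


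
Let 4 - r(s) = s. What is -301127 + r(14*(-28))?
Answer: -300731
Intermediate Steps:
r(s) = 4 - s
-301127 + r(14*(-28)) = -301127 + (4 - 14*(-28)) = -301127 + (4 - 1*(-392)) = -301127 + (4 + 392) = -301127 + 396 = -300731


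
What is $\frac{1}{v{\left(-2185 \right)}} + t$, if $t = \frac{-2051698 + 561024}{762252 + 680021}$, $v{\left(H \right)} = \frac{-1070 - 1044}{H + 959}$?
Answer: $- \frac{98789867}{217783223} \approx -0.45362$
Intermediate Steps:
$v{\left(H \right)} = - \frac{2114}{959 + H}$
$t = - \frac{1490674}{1442273} \approx -1.0336$
$\frac{1}{v{\left(-2185 \right)}} + t = \frac{1}{\left(-2114\right) \frac{1}{959 - 2185}} - \frac{1490674}{1442273} = \frac{1}{\left(-2114\right) \frac{1}{-1226}} - \frac{1490674}{1442273} = \frac{1}{\left(-2114\right) \left(- \frac{1}{1226}\right)} - \frac{1490674}{1442273} = \frac{1}{\frac{1057}{613}} - \frac{1490674}{1442273} = \frac{613}{1057} - \frac{1490674}{1442273} = - \frac{98789867}{217783223}$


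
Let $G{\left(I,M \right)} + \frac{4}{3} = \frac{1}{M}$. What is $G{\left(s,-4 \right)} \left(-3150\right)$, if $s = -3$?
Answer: $\frac{9975}{2} \approx 4987.5$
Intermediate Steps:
$G{\left(I,M \right)} = - \frac{4}{3} + \frac{1}{M}$
$G{\left(s,-4 \right)} \left(-3150\right) = \left(- \frac{4}{3} + \frac{1}{-4}\right) \left(-3150\right) = \left(- \frac{4}{3} - \frac{1}{4}\right) \left(-3150\right) = \left(- \frac{19}{12}\right) \left(-3150\right) = \frac{9975}{2}$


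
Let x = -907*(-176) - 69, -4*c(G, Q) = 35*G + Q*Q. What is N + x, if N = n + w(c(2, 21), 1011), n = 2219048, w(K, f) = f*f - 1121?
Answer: 3399611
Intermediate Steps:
c(G, Q) = -35*G/4 - Q**2/4 (c(G, Q) = -(35*G + Q*Q)/4 = -(35*G + Q**2)/4 = -(Q**2 + 35*G)/4 = -35*G/4 - Q**2/4)
w(K, f) = -1121 + f**2 (w(K, f) = f**2 - 1121 = -1121 + f**2)
x = 159563 (x = 159632 - 69 = 159563)
N = 3240048 (N = 2219048 + (-1121 + 1011**2) = 2219048 + (-1121 + 1022121) = 2219048 + 1021000 = 3240048)
N + x = 3240048 + 159563 = 3399611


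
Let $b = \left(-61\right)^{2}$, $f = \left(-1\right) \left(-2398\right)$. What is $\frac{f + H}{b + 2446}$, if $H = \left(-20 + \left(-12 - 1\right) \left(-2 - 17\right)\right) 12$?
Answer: $\frac{5122}{6167} \approx 0.83055$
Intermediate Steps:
$H = 2724$ ($H = \left(-20 - -247\right) 12 = \left(-20 + 247\right) 12 = 227 \cdot 12 = 2724$)
$f = 2398$
$b = 3721$
$\frac{f + H}{b + 2446} = \frac{2398 + 2724}{3721 + 2446} = \frac{5122}{6167}$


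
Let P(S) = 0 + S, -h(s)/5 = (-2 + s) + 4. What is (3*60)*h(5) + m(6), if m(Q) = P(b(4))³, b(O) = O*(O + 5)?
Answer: 40356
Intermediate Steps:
h(s) = -10 - 5*s (h(s) = -5*((-2 + s) + 4) = -5*(2 + s) = -10 - 5*s)
b(O) = O*(5 + O)
P(S) = S
m(Q) = 46656 (m(Q) = (4*(5 + 4))³ = (4*9)³ = 36³ = 46656)
(3*60)*h(5) + m(6) = (3*60)*(-10 - 5*5) + 46656 = 180*(-10 - 25) + 46656 = 180*(-35) + 46656 = -6300 + 46656 = 40356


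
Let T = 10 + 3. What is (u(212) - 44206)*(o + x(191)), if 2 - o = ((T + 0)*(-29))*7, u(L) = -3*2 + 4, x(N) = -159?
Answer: -109724256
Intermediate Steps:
T = 13
u(L) = -2 (u(L) = -6 + 4 = -2)
o = 2641 (o = 2 - (13 + 0)*(-29)*7 = 2 - 13*(-29)*7 = 2 - (-377)*7 = 2 - 1*(-2639) = 2 + 2639 = 2641)
(u(212) - 44206)*(o + x(191)) = (-2 - 44206)*(2641 - 159) = -44208*2482 = -109724256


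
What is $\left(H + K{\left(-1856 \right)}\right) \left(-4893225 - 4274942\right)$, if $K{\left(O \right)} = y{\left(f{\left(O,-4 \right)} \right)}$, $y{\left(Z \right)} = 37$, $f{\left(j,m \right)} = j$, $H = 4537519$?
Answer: $-41601071179852$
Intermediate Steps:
$K{\left(O \right)} = 37$
$\left(H + K{\left(-1856 \right)}\right) \left(-4893225 - 4274942\right) = \left(4537519 + 37\right) \left(-4893225 - 4274942\right) = 4537556 \left(-9168167\right) = -41601071179852$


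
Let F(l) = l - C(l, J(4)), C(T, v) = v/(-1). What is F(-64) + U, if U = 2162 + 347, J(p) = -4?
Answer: 2441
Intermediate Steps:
C(T, v) = -v (C(T, v) = v*(-1) = -v)
U = 2509
F(l) = -4 + l (F(l) = l - (-1)*(-4) = l - 1*4 = l - 4 = -4 + l)
F(-64) + U = (-4 - 64) + 2509 = -68 + 2509 = 2441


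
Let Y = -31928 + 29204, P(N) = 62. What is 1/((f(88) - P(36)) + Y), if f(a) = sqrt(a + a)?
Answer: -1393/3880810 - sqrt(11)/1940405 ≈ -0.00036066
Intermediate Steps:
f(a) = sqrt(2)*sqrt(a) (f(a) = sqrt(2*a) = sqrt(2)*sqrt(a))
Y = -2724
1/((f(88) - P(36)) + Y) = 1/((sqrt(2)*sqrt(88) - 1*62) - 2724) = 1/((sqrt(2)*(2*sqrt(22)) - 62) - 2724) = 1/((4*sqrt(11) - 62) - 2724) = 1/((-62 + 4*sqrt(11)) - 2724) = 1/(-2786 + 4*sqrt(11))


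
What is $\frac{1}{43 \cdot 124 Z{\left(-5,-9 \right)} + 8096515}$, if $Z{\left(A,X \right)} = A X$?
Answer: $\frac{1}{8336455} \approx 1.1996 \cdot 10^{-7}$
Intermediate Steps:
$\frac{1}{43 \cdot 124 Z{\left(-5,-9 \right)} + 8096515} = \frac{1}{43 \cdot 124 \left(\left(-5\right) \left(-9\right)\right) + 8096515} = \frac{1}{5332 \cdot 45 + 8096515} = \frac{1}{239940 + 8096515} = \frac{1}{8336455}$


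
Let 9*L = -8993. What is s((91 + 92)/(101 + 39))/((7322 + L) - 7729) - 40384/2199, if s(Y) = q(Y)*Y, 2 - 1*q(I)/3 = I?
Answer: -10018612048523/545478662400 ≈ -18.367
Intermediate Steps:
L = -8993/9 (L = (⅑)*(-8993) = -8993/9 ≈ -999.22)
q(I) = 6 - 3*I
s(Y) = Y*(6 - 3*Y) (s(Y) = (6 - 3*Y)*Y = Y*(6 - 3*Y))
s((91 + 92)/(101 + 39))/((7322 + L) - 7729) - 40384/2199 = (3*((91 + 92)/(101 + 39))*(2 - (91 + 92)/(101 + 39)))/((7322 - 8993/9) - 7729) - 40384/2199 = (3*(183/140)*(2 - 183/140))/(56905/9 - 7729) - 40384*1/2199 = (3*(183*(1/140))*(2 - 183/140))/(-12656/9) - 40384/2199 = (3*(183/140)*(2 - 1*183/140))*(-9/12656) - 40384/2199 = (3*(183/140)*(2 - 183/140))*(-9/12656) - 40384/2199 = (3*(183/140)*(97/140))*(-9/12656) - 40384/2199 = (53253/19600)*(-9/12656) - 40384/2199 = -479277/248057600 - 40384/2199 = -10018612048523/545478662400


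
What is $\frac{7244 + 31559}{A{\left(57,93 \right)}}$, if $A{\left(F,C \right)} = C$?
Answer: $\frac{38803}{93} \approx 417.24$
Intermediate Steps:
$\frac{7244 + 31559}{A{\left(57,93 \right)}} = \frac{7244 + 31559}{93} = 38803 \cdot \frac{1}{93} = \frac{38803}{93}$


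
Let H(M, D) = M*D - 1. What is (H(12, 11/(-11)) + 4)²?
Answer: 81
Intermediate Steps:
H(M, D) = -1 + D*M (H(M, D) = D*M - 1 = -1 + D*M)
(H(12, 11/(-11)) + 4)² = ((-1 + (11/(-11))*12) + 4)² = ((-1 + (11*(-1/11))*12) + 4)² = ((-1 - 1*12) + 4)² = ((-1 - 12) + 4)² = (-13 + 4)² = (-9)² = 81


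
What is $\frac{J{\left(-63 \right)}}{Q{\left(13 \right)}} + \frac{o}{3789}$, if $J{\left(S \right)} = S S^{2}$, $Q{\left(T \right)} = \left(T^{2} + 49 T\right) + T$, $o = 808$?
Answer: $- \frac{15028037}{49257} \approx -305.09$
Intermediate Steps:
$Q{\left(T \right)} = T^{2} + 50 T$
$J{\left(S \right)} = S^{3}$
$\frac{J{\left(-63 \right)}}{Q{\left(13 \right)}} + \frac{o}{3789} = \frac{\left(-63\right)^{3}}{13 \left(50 + 13\right)} + \frac{808}{3789} = - \frac{250047}{13 \cdot 63} + 808 \cdot \frac{1}{3789} = - \frac{250047}{819} + \frac{808}{3789} = \left(-250047\right) \frac{1}{819} + \frac{808}{3789} = - \frac{3969}{13} + \frac{808}{3789} = - \frac{15028037}{49257}$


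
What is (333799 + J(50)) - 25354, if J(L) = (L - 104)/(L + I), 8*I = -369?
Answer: 9561363/31 ≈ 3.0843e+5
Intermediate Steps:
I = -369/8 (I = (⅛)*(-369) = -369/8 ≈ -46.125)
J(L) = (-104 + L)/(-369/8 + L) (J(L) = (L - 104)/(L - 369/8) = (-104 + L)/(-369/8 + L))
(333799 + J(50)) - 25354 = (333799 + 8*(-104 + 50)/(-369 + 8*50)) - 25354 = (333799 + 8*(-54)/(-369 + 400)) - 25354 = (333799 + 8*(-54)/31) - 25354 = (333799 + 8*(1/31)*(-54)) - 25354 = (333799 - 432/31) - 25354 = 10347337/31 - 25354 = 9561363/31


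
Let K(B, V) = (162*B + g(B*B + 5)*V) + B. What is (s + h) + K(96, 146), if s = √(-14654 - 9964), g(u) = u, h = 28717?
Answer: 1390631 + I*√24618 ≈ 1.3906e+6 + 156.9*I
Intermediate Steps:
s = I*√24618 (s = √(-24618) = I*√24618 ≈ 156.9*I)
K(B, V) = 163*B + V*(5 + B²) (K(B, V) = (162*B + (B*B + 5)*V) + B = (162*B + (B² + 5)*V) + B = (162*B + (5 + B²)*V) + B = (162*B + V*(5 + B²)) + B = 163*B + V*(5 + B²))
(s + h) + K(96, 146) = (I*√24618 + 28717) + (163*96 + 146*(5 + 96²)) = (28717 + I*√24618) + (15648 + 146*(5 + 9216)) = (28717 + I*√24618) + (15648 + 146*9221) = (28717 + I*√24618) + (15648 + 1346266) = (28717 + I*√24618) + 1361914 = 1390631 + I*√24618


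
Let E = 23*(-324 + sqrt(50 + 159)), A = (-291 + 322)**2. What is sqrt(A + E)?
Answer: sqrt(-6491 + 23*sqrt(209)) ≈ 78.476*I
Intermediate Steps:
A = 961 (A = 31**2 = 961)
E = -7452 + 23*sqrt(209) (E = 23*(-324 + sqrt(209)) = -7452 + 23*sqrt(209) ≈ -7119.5)
sqrt(A + E) = sqrt(961 + (-7452 + 23*sqrt(209))) = sqrt(-6491 + 23*sqrt(209))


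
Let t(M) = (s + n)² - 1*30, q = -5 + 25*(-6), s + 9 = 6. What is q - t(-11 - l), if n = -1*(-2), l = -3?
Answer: -126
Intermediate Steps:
s = -3 (s = -9 + 6 = -3)
q = -155 (q = -5 - 150 = -155)
n = 2
t(M) = -29 (t(M) = (-3 + 2)² - 1*30 = (-1)² - 30 = 1 - 30 = -29)
q - t(-11 - l) = -155 - 1*(-29) = -155 + 29 = -126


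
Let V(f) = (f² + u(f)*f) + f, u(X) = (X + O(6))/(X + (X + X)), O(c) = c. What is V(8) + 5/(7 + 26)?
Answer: 845/11 ≈ 76.818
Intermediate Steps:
u(X) = (6 + X)/(3*X) (u(X) = (X + 6)/(X + (X + X)) = (6 + X)/(X + 2*X) = (6 + X)/((3*X)) = (6 + X)*(1/(3*X)) = (6 + X)/(3*X))
V(f) = 2 + f² + 4*f/3 (V(f) = (f² + ((6 + f)/(3*f))*f) + f = (f² + (2 + f/3)) + f = (2 + f² + f/3) + f = 2 + f² + 4*f/3)
V(8) + 5/(7 + 26) = (2 + 8² + (4/3)*8) + 5/(7 + 26) = (2 + 64 + 32/3) + 5/33 = 230/3 + (1/33)*5 = 230/3 + 5/33 = 845/11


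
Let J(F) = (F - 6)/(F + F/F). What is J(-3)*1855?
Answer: 16695/2 ≈ 8347.5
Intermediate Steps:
J(F) = (-6 + F)/(1 + F) (J(F) = (-6 + F)/(F + 1) = (-6 + F)/(1 + F))
J(-3)*1855 = ((-6 - 3)/(1 - 3))*1855 = (-9/(-2))*1855 = -1/2*(-9)*1855 = (9/2)*1855 = 16695/2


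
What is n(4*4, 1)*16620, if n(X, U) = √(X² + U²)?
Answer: 16620*√257 ≈ 2.6644e+5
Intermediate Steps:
n(X, U) = √(U² + X²)
n(4*4, 1)*16620 = √(1² + (4*4)²)*16620 = √(1 + 16²)*16620 = √(1 + 256)*16620 = √257*16620 = 16620*√257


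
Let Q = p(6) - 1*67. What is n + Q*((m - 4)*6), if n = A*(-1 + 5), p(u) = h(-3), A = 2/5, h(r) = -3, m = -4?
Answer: 16808/5 ≈ 3361.6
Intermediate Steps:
A = 2/5 (A = 2*(1/5) = 2/5 ≈ 0.40000)
p(u) = -3
Q = -70 (Q = -3 - 1*67 = -3 - 67 = -70)
n = 8/5 (n = 2*(-1 + 5)/5 = (2/5)*4 = 8/5 ≈ 1.6000)
n + Q*((m - 4)*6) = 8/5 - 70*(-4 - 4)*6 = 8/5 - (-560)*6 = 8/5 - 70*(-48) = 8/5 + 3360 = 16808/5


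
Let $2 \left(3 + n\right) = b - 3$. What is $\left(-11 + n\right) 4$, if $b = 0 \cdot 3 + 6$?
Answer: $-50$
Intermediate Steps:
$b = 6$ ($b = 0 + 6 = 6$)
$n = - \frac{3}{2}$ ($n = -3 + \frac{6 - 3}{2} = -3 + \frac{1}{2} \cdot 3 = -3 + \frac{3}{2} = - \frac{3}{2} \approx -1.5$)
$\left(-11 + n\right) 4 = \left(-11 - \frac{3}{2}\right) 4 = \left(- \frac{25}{2}\right) 4 = -50$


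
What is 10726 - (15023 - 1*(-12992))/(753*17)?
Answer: 137275511/12801 ≈ 10724.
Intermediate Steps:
10726 - (15023 - 1*(-12992))/(753*17) = 10726 - (15023 + 12992)/12801 = 10726 - 28015/12801 = 137275511/12801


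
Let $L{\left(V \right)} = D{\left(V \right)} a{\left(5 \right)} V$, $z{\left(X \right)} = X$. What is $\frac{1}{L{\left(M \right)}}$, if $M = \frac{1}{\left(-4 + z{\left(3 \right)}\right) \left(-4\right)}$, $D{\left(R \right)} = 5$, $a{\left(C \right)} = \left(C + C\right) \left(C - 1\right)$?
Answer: $\frac{1}{50} \approx 0.02$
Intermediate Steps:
$a{\left(C \right)} = 2 C \left(-1 + C\right)$
$M = \frac{1}{4}$ ($M = \frac{1}{\left(-4 + 3\right) \left(-4\right)} = \frac{1}{\left(-1\right) \left(-4\right)} = \frac{1}{4} \approx 0.25$)
$L{\left(V \right)} = 200 V$ ($L{\left(V \right)} = 5 \cdot 2 \cdot 5 \left(-1 + 5\right) V = 5 \cdot 2 \cdot 5 \cdot 4 V = 5 \cdot 40 V = 200 V$)
$\frac{1}{L{\left(M \right)}} = \frac{1}{200 \cdot \frac{1}{4}} = \frac{1}{50}$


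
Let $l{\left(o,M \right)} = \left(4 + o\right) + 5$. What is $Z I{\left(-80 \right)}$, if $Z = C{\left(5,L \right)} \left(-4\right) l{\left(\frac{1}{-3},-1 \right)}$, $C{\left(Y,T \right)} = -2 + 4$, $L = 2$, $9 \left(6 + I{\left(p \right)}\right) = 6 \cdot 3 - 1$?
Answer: $\frac{7696}{27} \approx 285.04$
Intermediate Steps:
$I{\left(p \right)} = - \frac{37}{9}$ ($I{\left(p \right)} = -6 + \frac{6 \cdot 3 - 1}{9} = -6 + \frac{18 - 1}{9} = -6 + \frac{1}{9} \cdot 17 = -6 + \frac{17}{9} = - \frac{37}{9}$)
$C{\left(Y,T \right)} = 2$
$l{\left(o,M \right)} = 9 + o$
$Z = - \frac{208}{3}$ ($Z = 2 \left(-4\right) \left(9 + \frac{1}{-3}\right) = - 8 \left(9 - \frac{1}{3}\right) = \left(-8\right) \frac{26}{3} = - \frac{208}{3} \approx -69.333$)
$Z I{\left(-80 \right)} = \left(- \frac{208}{3}\right) \left(- \frac{37}{9}\right) = \frac{7696}{27}$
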